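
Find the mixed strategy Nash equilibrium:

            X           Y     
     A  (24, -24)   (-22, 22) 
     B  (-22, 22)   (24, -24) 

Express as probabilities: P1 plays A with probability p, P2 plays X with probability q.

p = 0.5, q = 0.5

Work:
Find probabilities that make opponent indifferent:
P2 chooses q to make P1 indifferent between A and B
P1 chooses p to make P2 indifferent between X and Y
Mixed NE: P1 plays (A: 0.5, B: 0.5), P2 plays (X: 0.5, Y: 0.5)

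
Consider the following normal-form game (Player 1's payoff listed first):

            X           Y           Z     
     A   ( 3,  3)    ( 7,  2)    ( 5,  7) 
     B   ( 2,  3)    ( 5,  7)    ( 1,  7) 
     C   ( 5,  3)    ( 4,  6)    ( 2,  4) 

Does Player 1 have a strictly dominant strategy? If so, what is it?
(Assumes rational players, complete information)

No strictly dominant strategy exists for Player 1

Work:
A strategy strictly dominates another if it gives a strictly higher payoff against every opponent action. Compare each pair of P1's strategies column-by-column:
  A vs B: [3 vs 2, 7 vs 5, 5 vs 1] → A strictly dominates B
  A vs C: [3 vs 5, 7 vs 4, 5 vs 2] → A does not strictly dominate C (column X: 3 ≤ 5)
  B vs A: [2 vs 3, 5 vs 7, 1 vs 5] → B does not strictly dominate A (column X: 2 ≤ 3)
  B vs C: [2 vs 5, 5 vs 4, 1 vs 2] → B does not strictly dominate C (column X: 2 ≤ 5)
  C vs A: [5 vs 3, 4 vs 7, 2 vs 5] → C does not strictly dominate A (column Y: 4 ≤ 7)
  C vs B: [5 vs 2, 4 vs 5, 2 vs 1] → C does not strictly dominate B (column Y: 4 ≤ 5)
No single strategy strictly dominates all others → no strictly dominant strategy.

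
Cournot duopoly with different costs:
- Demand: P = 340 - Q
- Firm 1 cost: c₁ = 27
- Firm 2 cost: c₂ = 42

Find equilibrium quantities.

q₁* = 109.33, q₂* = 94.33

Work:
Reaction: q₁ = (340 - 27 - q₂)/2
Reaction: q₂ = (340 - 42 - q₁)/2
Solve simultaneously:
q₁* = (340 - 2×27 + 42)/3 = 109.33
q₂* = (340 - 2×42 + 27)/3 = 94.33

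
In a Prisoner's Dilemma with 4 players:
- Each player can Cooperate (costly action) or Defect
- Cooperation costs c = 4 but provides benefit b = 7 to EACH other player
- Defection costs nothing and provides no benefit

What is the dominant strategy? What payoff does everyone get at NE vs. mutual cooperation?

Dominant: Defect; NE payoff = 0; Coop payoff = 17

Work:
Defect dominates (saves cost c = 4, benefit to others is external)
NE: All defect → everyone gets 0
If all cooperate: each receives (3)×7 - 4 = 17
Social dilemma: 17 > 0 but NE gives 0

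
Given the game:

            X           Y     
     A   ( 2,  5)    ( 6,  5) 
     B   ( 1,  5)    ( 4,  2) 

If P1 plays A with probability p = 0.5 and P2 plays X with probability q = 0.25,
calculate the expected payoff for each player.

E[P1] = 4.125, E[P2] = 3.875

Work:
E[P1] = p·q·π₁(A,X) + p·(1-q)·π₁(A,Y) + (1-p)·q·π₁(B,X) + (1-p)·(1-q)·π₁(B,Y)
= 0.5·0.25·2 + 0.5·0.75·6 + 0.5·0.25·1 + 0.5·0.75·4
= 4.125

E[P2] = 3.875 (similar calculation)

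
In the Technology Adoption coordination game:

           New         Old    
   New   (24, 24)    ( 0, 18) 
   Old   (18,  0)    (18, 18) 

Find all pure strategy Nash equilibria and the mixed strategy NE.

Pure NE: (New, New) and (Old, Old); Mixed NE: p = 0.75, q = 0.75

Work:
Check pure NE:
(New, New): (24, 24) - no unilateral deviation beneficial
(Old, Old): (18, 18) - no unilateral deviation beneficial
Mixed NE: P1 plays New with p = 0.75, P2 plays New with q = 0.75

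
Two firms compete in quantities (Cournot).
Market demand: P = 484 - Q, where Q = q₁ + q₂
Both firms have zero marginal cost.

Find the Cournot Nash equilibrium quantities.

q₁* = q₂* = 161.33; P* = 161.33

Work:
Profit: π_i = P·q_i = (a - q_i - q_j)·q_i
FOC: ∂π_i/∂q_i = a - 2q_i - q_j = 0
Reaction function: q_i = (484 - q_j)/2
Symmetry: q* = 484/3 = 161.33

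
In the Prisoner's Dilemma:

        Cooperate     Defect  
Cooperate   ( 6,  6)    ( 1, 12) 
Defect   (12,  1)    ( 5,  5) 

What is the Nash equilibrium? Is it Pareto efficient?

(Defect, Defect) is NE; not Pareto efficient

Work:
Defect dominates Cooperate for both players:
If P2 cooperates: Defect (12) > Cooperate (6)
If P2 defects: Defect (5) > Cooperate (1)
NE: (Defect, Defect) with payoff (5, 5)
But (Cooperate, Cooperate) = (6, 6) Pareto dominates (5, 5)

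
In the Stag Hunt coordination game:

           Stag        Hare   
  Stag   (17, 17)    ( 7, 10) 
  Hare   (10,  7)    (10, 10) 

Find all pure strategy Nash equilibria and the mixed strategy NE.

Pure NE: (Stag, Stag) and (Hare, Hare); Mixed NE: p = 0.3, q = 0.3

Work:
Check pure NE:
(Stag, Stag): (17, 17) - no unilateral deviation beneficial
(Hare, Hare): (10, 10) - no unilateral deviation beneficial
Mixed NE: P1 plays Stag with p = 0.3, P2 plays Stag with q = 0.3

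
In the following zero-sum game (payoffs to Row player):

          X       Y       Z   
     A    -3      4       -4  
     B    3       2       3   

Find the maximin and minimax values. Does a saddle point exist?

Maximin = 2, Minimax = 3, Saddle: False

Work:
Row minimums: [-4, 2] → maximin = 2
Column maximums: [3, 4, 3] → minimax = 3
No saddle point (maximin ≠ minimax). Mixed strategy needed.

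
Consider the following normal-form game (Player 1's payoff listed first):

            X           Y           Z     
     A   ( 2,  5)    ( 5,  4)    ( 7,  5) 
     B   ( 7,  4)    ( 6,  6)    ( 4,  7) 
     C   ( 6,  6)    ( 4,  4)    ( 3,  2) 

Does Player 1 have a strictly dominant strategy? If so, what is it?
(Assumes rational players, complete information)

No strictly dominant strategy exists for Player 1

Work:
A strategy strictly dominates another if it gives a strictly higher payoff against every opponent action. Compare each pair of P1's strategies column-by-column:
  A vs B: [2 vs 7, 5 vs 6, 7 vs 4] → A does not strictly dominate B (column X: 2 ≤ 7)
  A vs C: [2 vs 6, 5 vs 4, 7 vs 3] → A does not strictly dominate C (column X: 2 ≤ 6)
  B vs A: [7 vs 2, 6 vs 5, 4 vs 7] → B does not strictly dominate A (column Z: 4 ≤ 7)
  B vs C: [7 vs 6, 6 vs 4, 4 vs 3] → B strictly dominates C
  C vs A: [6 vs 2, 4 vs 5, 3 vs 7] → C does not strictly dominate A (column Y: 4 ≤ 5)
  C vs B: [6 vs 7, 4 vs 6, 3 vs 4] → C does not strictly dominate B (column X: 6 ≤ 7)
No single strategy strictly dominates all others → no strictly dominant strategy.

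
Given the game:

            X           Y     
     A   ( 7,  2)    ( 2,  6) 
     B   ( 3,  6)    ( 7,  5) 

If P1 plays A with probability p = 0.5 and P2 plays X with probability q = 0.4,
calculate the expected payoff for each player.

E[P1] = 4.7, E[P2] = 4.9

Work:
E[P1] = p·q·π₁(A,X) + p·(1-q)·π₁(A,Y) + (1-p)·q·π₁(B,X) + (1-p)·(1-q)·π₁(B,Y)
= 0.5·0.4·7 + 0.5·0.6·2 + 0.5·0.4·3 + 0.5·0.6·7
= 4.7

E[P2] = 4.9 (similar calculation)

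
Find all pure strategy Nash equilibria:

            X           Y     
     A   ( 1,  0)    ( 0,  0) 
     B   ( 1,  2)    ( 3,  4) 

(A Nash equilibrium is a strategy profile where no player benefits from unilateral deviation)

Nash equilibrium: (A, X), (B, Y)

Work:
Best responses:
  P1 vs X: payoffs [1, 1] → best response A/B (payoff 1)
  P1 vs Y: payoffs [0, 3] → best response B (payoff 3)
  P2 vs A: payoffs [0, 0] → best response X/Y (payoff 0)
  P2 vs B: payoffs [2, 4] → best response Y (payoff 4)
Mutual best responses: (A,X), (B,Y) → Nash equilibria.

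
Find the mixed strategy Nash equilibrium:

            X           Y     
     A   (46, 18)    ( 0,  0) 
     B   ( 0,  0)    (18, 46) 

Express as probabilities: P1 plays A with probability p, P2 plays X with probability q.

p = 0.7188, q = 0.2812

Work:
Find probabilities that make opponent indifferent:
P2 chooses q to make P1 indifferent between A and B
P1 chooses p to make P2 indifferent between X and Y
Mixed NE: P1 plays (A: 0.7188, B: 0.2812), P2 plays (X: 0.2812, Y: 0.7188)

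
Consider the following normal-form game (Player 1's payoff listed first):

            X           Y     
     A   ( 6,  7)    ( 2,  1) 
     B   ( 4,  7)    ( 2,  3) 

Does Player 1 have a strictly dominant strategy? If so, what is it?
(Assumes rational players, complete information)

No strictly dominant strategy exists for Player 1

Work:
A strategy strictly dominates another if it gives a strictly higher payoff against every opponent action. Compare each pair of P1's strategies column-by-column:
  A vs B: [6 vs 4, 2 vs 2] → A does not strictly dominate B (column Y: 2 ≤ 2)
  B vs A: [4 vs 6, 2 vs 2] → B does not strictly dominate A (column X: 4 ≤ 6)
No single strategy strictly dominates all others → no strictly dominant strategy.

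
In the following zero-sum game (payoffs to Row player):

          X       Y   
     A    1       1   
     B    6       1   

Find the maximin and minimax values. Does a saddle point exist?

Maximin = 1, Minimax = 1, Saddle: True

Work:
Row minimums: [1, 1] → maximin = 1
Column maximums: [6, 1] → minimax = 1
Saddle point exists! Game value = 1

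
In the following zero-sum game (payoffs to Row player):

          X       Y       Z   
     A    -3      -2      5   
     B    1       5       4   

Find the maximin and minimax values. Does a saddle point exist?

Maximin = 1, Minimax = 1, Saddle: True

Work:
Row minimums: [-3, 1] → maximin = 1
Column maximums: [1, 5, 5] → minimax = 1
Saddle point exists! Game value = 1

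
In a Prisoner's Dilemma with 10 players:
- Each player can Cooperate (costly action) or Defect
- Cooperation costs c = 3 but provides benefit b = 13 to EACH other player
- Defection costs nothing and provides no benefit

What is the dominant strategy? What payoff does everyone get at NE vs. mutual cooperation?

Dominant: Defect; NE payoff = 0; Coop payoff = 114

Work:
Defect dominates (saves cost c = 3, benefit to others is external)
NE: All defect → everyone gets 0
If all cooperate: each receives (9)×13 - 3 = 114
Social dilemma: 114 > 0 but NE gives 0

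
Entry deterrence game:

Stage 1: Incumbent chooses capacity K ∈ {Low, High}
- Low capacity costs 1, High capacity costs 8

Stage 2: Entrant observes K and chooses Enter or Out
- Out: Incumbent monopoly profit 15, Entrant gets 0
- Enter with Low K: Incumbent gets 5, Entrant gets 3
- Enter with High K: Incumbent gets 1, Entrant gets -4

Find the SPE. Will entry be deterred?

SPE: (High, Enter|Low, Out|High); Entry deterred. Incumbent net profit = 7

Work:
After Low K: Entrant enters (3 > 0)
After High K: Entrant stays out (-4 < 0)
Incumbent: Low → 5−1=4, High → 15−8=7
Incumbent chooses High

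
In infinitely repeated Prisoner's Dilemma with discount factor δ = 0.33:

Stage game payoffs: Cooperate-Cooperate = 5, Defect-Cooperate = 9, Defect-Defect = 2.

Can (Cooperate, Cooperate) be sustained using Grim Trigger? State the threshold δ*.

δ* = 0.5714; since δ = 0.33 < 0.5714, cooperation cannot be sustained

Work:
For Grim Trigger:
Cooperate forever: 5/(1-δ)
Defect then punished: 9 + 2·δ/(1-δ)
Need: 5/(1-δ) ≥ 9 + 2·δ/(1-δ)
Solving: δ ≥ (T-R)/(T-P) = (9-5)/(9-2) = 0.5714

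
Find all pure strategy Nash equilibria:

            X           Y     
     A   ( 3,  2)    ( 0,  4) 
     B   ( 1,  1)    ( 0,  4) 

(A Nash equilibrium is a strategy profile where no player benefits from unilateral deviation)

Nash equilibrium: (A, Y), (B, Y)

Work:
Best responses:
  P1 vs X: payoffs [3, 1] → best response A (payoff 3)
  P1 vs Y: payoffs [0, 0] → best response A/B (payoff 0)
  P2 vs A: payoffs [2, 4] → best response Y (payoff 4)
  P2 vs B: payoffs [1, 4] → best response Y (payoff 4)
Mutual best responses: (A,Y), (B,Y) → Nash equilibria.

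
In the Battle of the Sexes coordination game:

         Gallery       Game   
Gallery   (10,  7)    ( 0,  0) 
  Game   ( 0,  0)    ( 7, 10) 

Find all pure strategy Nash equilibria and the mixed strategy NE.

Pure NE: (Gallery, Gallery) and (Game, Game); Mixed NE: p = 0.5882, q = 0.4118

Work:
Check pure NE:
(Gallery, Gallery): (10, 7) - no unilateral deviation beneficial
(Game, Game): (7, 10) - no unilateral deviation beneficial
Mixed NE: P1 plays Gallery with p = 0.5882, P2 plays Gallery with q = 0.4118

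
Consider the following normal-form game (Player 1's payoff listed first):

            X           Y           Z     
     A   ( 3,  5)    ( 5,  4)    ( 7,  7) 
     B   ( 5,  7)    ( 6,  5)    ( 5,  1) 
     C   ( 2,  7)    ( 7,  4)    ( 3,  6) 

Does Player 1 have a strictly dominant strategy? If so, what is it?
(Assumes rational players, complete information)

No strictly dominant strategy exists for Player 1

Work:
A strategy strictly dominates another if it gives a strictly higher payoff against every opponent action. Compare each pair of P1's strategies column-by-column:
  A vs B: [3 vs 5, 5 vs 6, 7 vs 5] → A does not strictly dominate B (column X: 3 ≤ 5)
  A vs C: [3 vs 2, 5 vs 7, 7 vs 3] → A does not strictly dominate C (column Y: 5 ≤ 7)
  B vs A: [5 vs 3, 6 vs 5, 5 vs 7] → B does not strictly dominate A (column Z: 5 ≤ 7)
  B vs C: [5 vs 2, 6 vs 7, 5 vs 3] → B does not strictly dominate C (column Y: 6 ≤ 7)
  C vs A: [2 vs 3, 7 vs 5, 3 vs 7] → C does not strictly dominate A (column X: 2 ≤ 3)
  C vs B: [2 vs 5, 7 vs 6, 3 vs 5] → C does not strictly dominate B (column X: 2 ≤ 5)
No single strategy strictly dominates all others → no strictly dominant strategy.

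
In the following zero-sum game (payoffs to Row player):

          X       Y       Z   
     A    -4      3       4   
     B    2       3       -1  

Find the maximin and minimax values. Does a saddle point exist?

Maximin = -1, Minimax = 2, Saddle: False

Work:
Row minimums: [-4, -1] → maximin = -1
Column maximums: [2, 3, 4] → minimax = 2
No saddle point (maximin ≠ minimax). Mixed strategy needed.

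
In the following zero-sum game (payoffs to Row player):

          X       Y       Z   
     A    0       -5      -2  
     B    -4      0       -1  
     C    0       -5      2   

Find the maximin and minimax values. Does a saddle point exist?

Maximin = -4, Minimax = 0, Saddle: False

Work:
Row minimums: [-5, -4, -5] → maximin = -4
Column maximums: [0, 0, 2] → minimax = 0
No saddle point (maximin ≠ minimax). Mixed strategy needed.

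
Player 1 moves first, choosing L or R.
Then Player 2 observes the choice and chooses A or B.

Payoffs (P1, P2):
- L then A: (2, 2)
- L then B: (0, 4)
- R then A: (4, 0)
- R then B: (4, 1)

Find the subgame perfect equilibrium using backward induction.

P1 plays R, P2 plays B after L and B after R; Payoff (4, 1)

Work:
Backward induction:
After L: P2 chooses B → P1 gets 0
After R: P2 chooses B → P1 gets 4
P1 chooses R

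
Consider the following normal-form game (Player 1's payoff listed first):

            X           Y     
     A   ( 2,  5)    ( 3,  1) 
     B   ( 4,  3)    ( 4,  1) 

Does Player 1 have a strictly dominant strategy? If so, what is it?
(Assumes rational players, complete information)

Yes, Player 1's strictly dominant strategy is B

Work:
A strategy strictly dominates another if it gives a strictly higher payoff against every opponent action. Compare each pair of P1's strategies column-by-column:
  A vs B: [2 vs 4, 3 vs 4] → A does not strictly dominate B (column X: 2 ≤ 4)
  B vs A: [4 vs 2, 4 vs 3] → B strictly dominates A
B strictly dominates every other strategy → strictly dominant.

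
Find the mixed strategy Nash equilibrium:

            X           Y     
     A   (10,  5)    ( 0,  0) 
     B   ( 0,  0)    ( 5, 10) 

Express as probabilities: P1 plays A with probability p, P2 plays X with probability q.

p = 0.6667, q = 0.3333

Work:
Find probabilities that make opponent indifferent:
P2 chooses q to make P1 indifferent between A and B
P1 chooses p to make P2 indifferent between X and Y
Mixed NE: P1 plays (A: 0.6667, B: 0.3333), P2 plays (X: 0.3333, Y: 0.6667)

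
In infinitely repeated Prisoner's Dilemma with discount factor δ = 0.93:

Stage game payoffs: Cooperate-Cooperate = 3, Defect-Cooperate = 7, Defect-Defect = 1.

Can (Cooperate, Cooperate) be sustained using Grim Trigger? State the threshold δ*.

δ* = 0.6667; since δ = 0.93 ≥ 0.6667, cooperation can be sustained

Work:
For Grim Trigger:
Cooperate forever: 3/(1-δ)
Defect then punished: 7 + 1·δ/(1-δ)
Need: 3/(1-δ) ≥ 7 + 1·δ/(1-δ)
Solving: δ ≥ (T-R)/(T-P) = (7-3)/(7-1) = 0.6667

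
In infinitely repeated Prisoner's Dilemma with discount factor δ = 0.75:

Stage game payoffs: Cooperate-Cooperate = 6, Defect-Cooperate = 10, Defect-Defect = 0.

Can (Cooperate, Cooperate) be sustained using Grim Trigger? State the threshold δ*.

δ* = 0.4; since δ = 0.75 ≥ 0.4, cooperation can be sustained

Work:
For Grim Trigger:
Cooperate forever: 6/(1-δ)
Defect then punished: 10 + 0·δ/(1-δ)
Need: 6/(1-δ) ≥ 10 + 0·δ/(1-δ)
Solving: δ ≥ (T-R)/(T-P) = (10-6)/(10-0) = 0.4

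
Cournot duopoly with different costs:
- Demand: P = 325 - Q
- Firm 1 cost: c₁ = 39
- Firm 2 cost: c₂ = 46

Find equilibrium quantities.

q₁* = 97.67, q₂* = 90.67

Work:
Reaction: q₁ = (325 - 39 - q₂)/2
Reaction: q₂ = (325 - 46 - q₁)/2
Solve simultaneously:
q₁* = (325 - 2×39 + 46)/3 = 97.67
q₂* = (325 - 2×46 + 39)/3 = 90.67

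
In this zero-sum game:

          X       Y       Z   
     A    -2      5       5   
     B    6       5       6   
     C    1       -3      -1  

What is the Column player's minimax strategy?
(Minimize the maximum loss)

Column should play Y, value = 5

Work:
Column player minimizes Row's maximum payoff:
Column X: max payoff to Row = 6
Column Y: max payoff to Row = 5
Column Z: max payoff to Row = 6
Minimum is 5, achieved by column Y.
Minimax strategy: Y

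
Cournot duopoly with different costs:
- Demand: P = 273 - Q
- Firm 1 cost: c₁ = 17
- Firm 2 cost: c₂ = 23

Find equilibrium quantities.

q₁* = 87.33, q₂* = 81.33

Work:
Reaction: q₁ = (273 - 17 - q₂)/2
Reaction: q₂ = (273 - 23 - q₁)/2
Solve simultaneously:
q₁* = (273 - 2×17 + 23)/3 = 87.33
q₂* = (273 - 2×23 + 17)/3 = 81.33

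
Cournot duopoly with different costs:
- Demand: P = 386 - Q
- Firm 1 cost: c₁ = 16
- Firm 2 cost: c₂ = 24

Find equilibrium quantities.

q₁* = 126.0, q₂* = 118.0

Work:
Reaction: q₁ = (386 - 16 - q₂)/2
Reaction: q₂ = (386 - 24 - q₁)/2
Solve simultaneously:
q₁* = (386 - 2×16 + 24)/3 = 126.0
q₂* = (386 - 2×24 + 16)/3 = 118.0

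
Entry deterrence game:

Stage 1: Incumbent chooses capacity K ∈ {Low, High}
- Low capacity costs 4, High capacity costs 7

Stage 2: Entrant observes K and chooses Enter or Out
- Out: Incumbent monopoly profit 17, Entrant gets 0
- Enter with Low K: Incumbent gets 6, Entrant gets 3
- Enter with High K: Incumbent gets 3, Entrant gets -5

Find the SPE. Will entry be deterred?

SPE: (High, Enter|Low, Out|High); Entry deterred. Incumbent net profit = 10

Work:
After Low K: Entrant enters (3 > 0)
After High K: Entrant stays out (-5 < 0)
Incumbent: Low → 6−4=2, High → 17−7=10
Incumbent chooses High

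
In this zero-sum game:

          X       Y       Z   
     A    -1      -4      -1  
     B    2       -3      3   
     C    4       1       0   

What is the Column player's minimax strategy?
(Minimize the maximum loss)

Column should play Y, value = 1

Work:
Column player minimizes Row's maximum payoff:
Column X: max payoff to Row = 4
Column Y: max payoff to Row = 1
Column Z: max payoff to Row = 3
Minimum is 1, achieved by column Y.
Minimax strategy: Y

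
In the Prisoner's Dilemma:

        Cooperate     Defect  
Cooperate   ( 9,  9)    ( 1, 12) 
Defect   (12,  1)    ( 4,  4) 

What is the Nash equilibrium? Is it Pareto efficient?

(Defect, Defect) is NE; not Pareto efficient

Work:
Defect dominates Cooperate for both players:
If P2 cooperates: Defect (12) > Cooperate (9)
If P2 defects: Defect (4) > Cooperate (1)
NE: (Defect, Defect) with payoff (4, 4)
But (Cooperate, Cooperate) = (9, 9) Pareto dominates (4, 4)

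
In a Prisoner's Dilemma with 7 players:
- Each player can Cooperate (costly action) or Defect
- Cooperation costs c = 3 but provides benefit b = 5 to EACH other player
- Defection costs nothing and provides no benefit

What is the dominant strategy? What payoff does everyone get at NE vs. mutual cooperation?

Dominant: Defect; NE payoff = 0; Coop payoff = 27

Work:
Defect dominates (saves cost c = 3, benefit to others is external)
NE: All defect → everyone gets 0
If all cooperate: each receives (6)×5 - 3 = 27
Social dilemma: 27 > 0 but NE gives 0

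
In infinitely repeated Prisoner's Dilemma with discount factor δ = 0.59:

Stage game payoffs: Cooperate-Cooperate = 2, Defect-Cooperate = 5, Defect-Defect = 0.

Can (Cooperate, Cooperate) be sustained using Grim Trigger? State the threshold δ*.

δ* = 0.6; since δ = 0.59 < 0.6, cooperation cannot be sustained

Work:
For Grim Trigger:
Cooperate forever: 2/(1-δ)
Defect then punished: 5 + 0·δ/(1-δ)
Need: 2/(1-δ) ≥ 5 + 0·δ/(1-δ)
Solving: δ ≥ (T-R)/(T-P) = (5-2)/(5-0) = 0.6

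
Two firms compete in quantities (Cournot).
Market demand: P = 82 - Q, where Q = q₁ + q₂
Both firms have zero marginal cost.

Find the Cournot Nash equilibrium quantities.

q₁* = q₂* = 27.33; P* = 27.33

Work:
Profit: π_i = P·q_i = (a - q_i - q_j)·q_i
FOC: ∂π_i/∂q_i = a - 2q_i - q_j = 0
Reaction function: q_i = (82 - q_j)/2
Symmetry: q* = 82/3 = 27.33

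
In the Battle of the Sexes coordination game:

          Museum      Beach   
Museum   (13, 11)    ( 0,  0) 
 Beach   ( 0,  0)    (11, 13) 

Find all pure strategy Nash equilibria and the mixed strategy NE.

Pure NE: (Museum, Museum) and (Beach, Beach); Mixed NE: p = 0.5417, q = 0.4583

Work:
Check pure NE:
(Museum, Museum): (13, 11) - no unilateral deviation beneficial
(Beach, Beach): (11, 13) - no unilateral deviation beneficial
Mixed NE: P1 plays Museum with p = 0.5417, P2 plays Museum with q = 0.4583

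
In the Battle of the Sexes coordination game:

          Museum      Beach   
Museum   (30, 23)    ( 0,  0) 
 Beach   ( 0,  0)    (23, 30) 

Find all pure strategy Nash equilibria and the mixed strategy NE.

Pure NE: (Museum, Museum) and (Beach, Beach); Mixed NE: p = 0.566, q = 0.434

Work:
Check pure NE:
(Museum, Museum): (30, 23) - no unilateral deviation beneficial
(Beach, Beach): (23, 30) - no unilateral deviation beneficial
Mixed NE: P1 plays Museum with p = 0.566, P2 plays Museum with q = 0.434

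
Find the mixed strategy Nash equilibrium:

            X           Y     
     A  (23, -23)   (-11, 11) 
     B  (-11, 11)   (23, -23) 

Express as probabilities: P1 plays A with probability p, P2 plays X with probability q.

p = 0.5, q = 0.5

Work:
Find probabilities that make opponent indifferent:
P2 chooses q to make P1 indifferent between A and B
P1 chooses p to make P2 indifferent between X and Y
Mixed NE: P1 plays (A: 0.5, B: 0.5), P2 plays (X: 0.5, Y: 0.5)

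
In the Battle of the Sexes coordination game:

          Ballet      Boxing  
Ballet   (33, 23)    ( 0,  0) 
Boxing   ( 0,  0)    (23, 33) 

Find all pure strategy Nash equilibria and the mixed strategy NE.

Pure NE: (Ballet, Ballet) and (Boxing, Boxing); Mixed NE: p = 0.5893, q = 0.4107

Work:
Check pure NE:
(Ballet, Ballet): (33, 23) - no unilateral deviation beneficial
(Boxing, Boxing): (23, 33) - no unilateral deviation beneficial
Mixed NE: P1 plays Ballet with p = 0.5893, P2 plays Ballet with q = 0.4107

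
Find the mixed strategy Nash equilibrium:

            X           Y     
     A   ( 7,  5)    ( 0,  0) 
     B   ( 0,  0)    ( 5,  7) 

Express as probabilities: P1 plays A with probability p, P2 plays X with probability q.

p = 0.5833, q = 0.4167

Work:
Find probabilities that make opponent indifferent:
P2 chooses q to make P1 indifferent between A and B
P1 chooses p to make P2 indifferent between X and Y
Mixed NE: P1 plays (A: 0.5833, B: 0.4167), P2 plays (X: 0.4167, Y: 0.5833)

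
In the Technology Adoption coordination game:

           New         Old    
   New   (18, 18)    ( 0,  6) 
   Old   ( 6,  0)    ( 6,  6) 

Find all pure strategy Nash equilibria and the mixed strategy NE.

Pure NE: (New, New) and (Old, Old); Mixed NE: p = 0.3333, q = 0.3333

Work:
Check pure NE:
(New, New): (18, 18) - no unilateral deviation beneficial
(Old, Old): (6, 6) - no unilateral deviation beneficial
Mixed NE: P1 plays New with p = 0.3333, P2 plays New with q = 0.3333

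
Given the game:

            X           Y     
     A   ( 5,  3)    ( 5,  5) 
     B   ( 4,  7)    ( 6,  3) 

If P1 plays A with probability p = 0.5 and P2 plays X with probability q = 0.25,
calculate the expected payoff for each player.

E[P1] = 5.25, E[P2] = 4.25

Work:
E[P1] = p·q·π₁(A,X) + p·(1-q)·π₁(A,Y) + (1-p)·q·π₁(B,X) + (1-p)·(1-q)·π₁(B,Y)
= 0.5·0.25·5 + 0.5·0.75·5 + 0.5·0.25·4 + 0.5·0.75·6
= 5.25

E[P2] = 4.25 (similar calculation)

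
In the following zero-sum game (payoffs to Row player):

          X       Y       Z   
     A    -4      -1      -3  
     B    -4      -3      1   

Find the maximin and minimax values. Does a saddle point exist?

Maximin = -4, Minimax = -4, Saddle: True

Work:
Row minimums: [-4, -4] → maximin = -4
Column maximums: [-4, -1, 1] → minimax = -4
Saddle point exists! Game value = -4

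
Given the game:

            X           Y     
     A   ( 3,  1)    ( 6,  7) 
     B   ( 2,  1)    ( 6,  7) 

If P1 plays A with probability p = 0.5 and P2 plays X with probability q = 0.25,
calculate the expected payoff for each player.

E[P1] = 5.125, E[P2] = 5.5

Work:
E[P1] = p·q·π₁(A,X) + p·(1-q)·π₁(A,Y) + (1-p)·q·π₁(B,X) + (1-p)·(1-q)·π₁(B,Y)
= 0.5·0.25·3 + 0.5·0.75·6 + 0.5·0.25·2 + 0.5·0.75·6
= 5.125

E[P2] = 5.5 (similar calculation)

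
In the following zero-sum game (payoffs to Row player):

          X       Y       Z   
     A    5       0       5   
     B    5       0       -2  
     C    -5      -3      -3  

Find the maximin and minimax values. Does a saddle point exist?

Maximin = 0, Minimax = 0, Saddle: True

Work:
Row minimums: [0, -2, -5] → maximin = 0
Column maximums: [5, 0, 5] → minimax = 0
Saddle point exists! Game value = 0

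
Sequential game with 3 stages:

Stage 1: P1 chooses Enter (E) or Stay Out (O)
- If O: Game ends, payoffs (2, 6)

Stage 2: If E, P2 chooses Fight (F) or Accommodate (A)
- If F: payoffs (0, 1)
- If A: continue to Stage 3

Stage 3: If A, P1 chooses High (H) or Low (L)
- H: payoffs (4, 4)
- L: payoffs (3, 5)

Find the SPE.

SPE: (E, A, H); Outcome (4, 4)

Work:
Stage 3: P1 chooses H (4 vs 3)
Stage 2: P2: F->1, A->4 (anticipating H). Choose A
Stage 1: P1: O->2, E->4 (anticipating A, H). Choose E
SPE path: E -> A -> H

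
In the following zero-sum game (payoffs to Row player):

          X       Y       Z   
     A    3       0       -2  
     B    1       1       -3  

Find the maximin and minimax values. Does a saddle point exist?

Maximin = -2, Minimax = -2, Saddle: True

Work:
Row minimums: [-2, -3] → maximin = -2
Column maximums: [3, 1, -2] → minimax = -2
Saddle point exists! Game value = -2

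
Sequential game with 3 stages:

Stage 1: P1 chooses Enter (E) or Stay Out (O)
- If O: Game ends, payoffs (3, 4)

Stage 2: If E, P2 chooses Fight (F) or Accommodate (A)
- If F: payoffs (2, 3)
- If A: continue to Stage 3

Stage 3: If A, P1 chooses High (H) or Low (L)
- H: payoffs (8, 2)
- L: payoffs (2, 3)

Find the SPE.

SPE: (O, F, H); Outcome (3, 4)

Work:
Stage 3: P1 chooses H (8 vs 2)
Stage 2: P2: F->3, A->2 (anticipating H). Choose F
Stage 1: P1: O->3, E->2 (anticipating F, H). Choose O
SPE path: O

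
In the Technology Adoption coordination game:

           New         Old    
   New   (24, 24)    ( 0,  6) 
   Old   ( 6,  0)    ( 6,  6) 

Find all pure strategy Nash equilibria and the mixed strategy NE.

Pure NE: (New, New) and (Old, Old); Mixed NE: p = 0.25, q = 0.25

Work:
Check pure NE:
(New, New): (24, 24) - no unilateral deviation beneficial
(Old, Old): (6, 6) - no unilateral deviation beneficial
Mixed NE: P1 plays New with p = 0.25, P2 plays New with q = 0.25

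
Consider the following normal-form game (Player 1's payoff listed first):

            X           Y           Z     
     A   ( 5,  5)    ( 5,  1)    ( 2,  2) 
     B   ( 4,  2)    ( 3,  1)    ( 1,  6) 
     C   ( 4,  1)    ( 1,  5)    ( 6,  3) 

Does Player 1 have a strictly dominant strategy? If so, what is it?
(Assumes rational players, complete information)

No strictly dominant strategy exists for Player 1

Work:
A strategy strictly dominates another if it gives a strictly higher payoff against every opponent action. Compare each pair of P1's strategies column-by-column:
  A vs B: [5 vs 4, 5 vs 3, 2 vs 1] → A strictly dominates B
  A vs C: [5 vs 4, 5 vs 1, 2 vs 6] → A does not strictly dominate C (column Z: 2 ≤ 6)
  B vs A: [4 vs 5, 3 vs 5, 1 vs 2] → B does not strictly dominate A (column X: 4 ≤ 5)
  B vs C: [4 vs 4, 3 vs 1, 1 vs 6] → B does not strictly dominate C (column X: 4 ≤ 4)
  C vs A: [4 vs 5, 1 vs 5, 6 vs 2] → C does not strictly dominate A (column X: 4 ≤ 5)
  C vs B: [4 vs 4, 1 vs 3, 6 vs 1] → C does not strictly dominate B (column X: 4 ≤ 4)
No single strategy strictly dominates all others → no strictly dominant strategy.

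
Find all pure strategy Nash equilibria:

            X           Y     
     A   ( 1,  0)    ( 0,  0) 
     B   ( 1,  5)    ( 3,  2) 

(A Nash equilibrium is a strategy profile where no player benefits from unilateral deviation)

Nash equilibrium: (A, X), (B, X)

Work:
Best responses:
  P1 vs X: payoffs [1, 1] → best response A/B (payoff 1)
  P1 vs Y: payoffs [0, 3] → best response B (payoff 3)
  P2 vs A: payoffs [0, 0] → best response X/Y (payoff 0)
  P2 vs B: payoffs [5, 2] → best response X (payoff 5)
Mutual best responses: (A,X), (B,X) → Nash equilibria.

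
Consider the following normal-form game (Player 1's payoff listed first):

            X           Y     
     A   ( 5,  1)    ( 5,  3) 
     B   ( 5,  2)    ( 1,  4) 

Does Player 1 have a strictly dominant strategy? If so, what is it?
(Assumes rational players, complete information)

No strictly dominant strategy exists for Player 1

Work:
A strategy strictly dominates another if it gives a strictly higher payoff against every opponent action. Compare each pair of P1's strategies column-by-column:
  A vs B: [5 vs 5, 5 vs 1] → A does not strictly dominate B (column X: 5 ≤ 5)
  B vs A: [5 vs 5, 1 vs 5] → B does not strictly dominate A (column X: 5 ≤ 5)
No single strategy strictly dominates all others → no strictly dominant strategy.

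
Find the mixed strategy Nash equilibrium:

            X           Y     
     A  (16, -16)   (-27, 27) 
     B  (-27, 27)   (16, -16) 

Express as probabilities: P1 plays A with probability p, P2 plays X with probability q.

p = 0.5, q = 0.5

Work:
Find probabilities that make opponent indifferent:
P2 chooses q to make P1 indifferent between A and B
P1 chooses p to make P2 indifferent between X and Y
Mixed NE: P1 plays (A: 0.5, B: 0.5), P2 plays (X: 0.5, Y: 0.5)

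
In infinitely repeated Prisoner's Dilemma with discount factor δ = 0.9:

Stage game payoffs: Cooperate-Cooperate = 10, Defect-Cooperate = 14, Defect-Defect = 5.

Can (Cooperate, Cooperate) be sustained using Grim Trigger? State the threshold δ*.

δ* = 0.4444; since δ = 0.9 ≥ 0.4444, cooperation can be sustained

Work:
For Grim Trigger:
Cooperate forever: 10/(1-δ)
Defect then punished: 14 + 5·δ/(1-δ)
Need: 10/(1-δ) ≥ 14 + 5·δ/(1-δ)
Solving: δ ≥ (T-R)/(T-P) = (14-10)/(14-5) = 0.4444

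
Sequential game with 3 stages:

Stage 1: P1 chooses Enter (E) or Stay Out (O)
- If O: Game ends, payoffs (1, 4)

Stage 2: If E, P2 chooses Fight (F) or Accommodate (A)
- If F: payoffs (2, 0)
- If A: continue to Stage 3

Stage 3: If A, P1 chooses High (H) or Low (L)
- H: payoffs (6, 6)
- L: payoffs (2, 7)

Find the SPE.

SPE: (E, A, H); Outcome (6, 6)

Work:
Stage 3: P1 chooses H (6 vs 2)
Stage 2: P2: F->0, A->6 (anticipating H). Choose A
Stage 1: P1: O->1, E->6 (anticipating A, H). Choose E
SPE path: E -> A -> H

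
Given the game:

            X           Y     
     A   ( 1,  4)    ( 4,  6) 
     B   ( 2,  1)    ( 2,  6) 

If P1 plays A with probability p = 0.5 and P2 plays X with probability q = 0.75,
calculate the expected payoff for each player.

E[P1] = 1.875, E[P2] = 3.375

Work:
E[P1] = p·q·π₁(A,X) + p·(1-q)·π₁(A,Y) + (1-p)·q·π₁(B,X) + (1-p)·(1-q)·π₁(B,Y)
= 0.5·0.75·1 + 0.5·0.25·4 + 0.5·0.75·2 + 0.5·0.25·2
= 1.875

E[P2] = 3.375 (similar calculation)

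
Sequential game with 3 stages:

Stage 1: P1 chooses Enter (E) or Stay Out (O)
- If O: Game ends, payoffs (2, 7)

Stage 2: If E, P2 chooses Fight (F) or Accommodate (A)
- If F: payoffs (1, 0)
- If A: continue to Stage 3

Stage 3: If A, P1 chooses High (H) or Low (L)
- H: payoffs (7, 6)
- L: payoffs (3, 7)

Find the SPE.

SPE: (E, A, H); Outcome (7, 6)

Work:
Stage 3: P1 chooses H (7 vs 3)
Stage 2: P2: F->0, A->6 (anticipating H). Choose A
Stage 1: P1: O->2, E->7 (anticipating A, H). Choose E
SPE path: E -> A -> H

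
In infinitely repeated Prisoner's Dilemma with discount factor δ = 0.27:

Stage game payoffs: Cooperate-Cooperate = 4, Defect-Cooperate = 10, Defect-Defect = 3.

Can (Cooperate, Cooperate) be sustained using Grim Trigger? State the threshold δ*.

δ* = 0.8571; since δ = 0.27 < 0.8571, cooperation cannot be sustained

Work:
For Grim Trigger:
Cooperate forever: 4/(1-δ)
Defect then punished: 10 + 3·δ/(1-δ)
Need: 4/(1-δ) ≥ 10 + 3·δ/(1-δ)
Solving: δ ≥ (T-R)/(T-P) = (10-4)/(10-3) = 0.8571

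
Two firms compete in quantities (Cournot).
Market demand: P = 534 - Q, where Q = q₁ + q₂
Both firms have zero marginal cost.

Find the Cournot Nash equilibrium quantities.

q₁* = q₂* = 178.0; P* = 178.0

Work:
Profit: π_i = P·q_i = (a - q_i - q_j)·q_i
FOC: ∂π_i/∂q_i = a - 2q_i - q_j = 0
Reaction function: q_i = (534 - q_j)/2
Symmetry: q* = 534/3 = 178.0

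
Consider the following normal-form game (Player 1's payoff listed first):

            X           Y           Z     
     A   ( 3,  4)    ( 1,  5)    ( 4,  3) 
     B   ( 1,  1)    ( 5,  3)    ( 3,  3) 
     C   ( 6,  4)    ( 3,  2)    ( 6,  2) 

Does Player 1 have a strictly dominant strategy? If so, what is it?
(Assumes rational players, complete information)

No strictly dominant strategy exists for Player 1

Work:
A strategy strictly dominates another if it gives a strictly higher payoff against every opponent action. Compare each pair of P1's strategies column-by-column:
  A vs B: [3 vs 1, 1 vs 5, 4 vs 3] → A does not strictly dominate B (column Y: 1 ≤ 5)
  A vs C: [3 vs 6, 1 vs 3, 4 vs 6] → A does not strictly dominate C (column X: 3 ≤ 6)
  B vs A: [1 vs 3, 5 vs 1, 3 vs 4] → B does not strictly dominate A (column X: 1 ≤ 3)
  B vs C: [1 vs 6, 5 vs 3, 3 vs 6] → B does not strictly dominate C (column X: 1 ≤ 6)
  C vs A: [6 vs 3, 3 vs 1, 6 vs 4] → C strictly dominates A
  C vs B: [6 vs 1, 3 vs 5, 6 vs 3] → C does not strictly dominate B (column Y: 3 ≤ 5)
No single strategy strictly dominates all others → no strictly dominant strategy.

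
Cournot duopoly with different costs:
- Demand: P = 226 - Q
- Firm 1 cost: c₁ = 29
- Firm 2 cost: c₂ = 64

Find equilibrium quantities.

q₁* = 77.33, q₂* = 42.33

Work:
Reaction: q₁ = (226 - 29 - q₂)/2
Reaction: q₂ = (226 - 64 - q₁)/2
Solve simultaneously:
q₁* = (226 - 2×29 + 64)/3 = 77.33
q₂* = (226 - 2×64 + 29)/3 = 42.33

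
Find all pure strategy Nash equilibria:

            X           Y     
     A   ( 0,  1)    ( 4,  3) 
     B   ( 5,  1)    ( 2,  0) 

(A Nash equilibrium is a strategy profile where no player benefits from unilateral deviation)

Nash equilibrium: (A, Y), (B, X)

Work:
Best responses:
  P1 vs X: payoffs [0, 5] → best response B (payoff 5)
  P1 vs Y: payoffs [4, 2] → best response A (payoff 4)
  P2 vs A: payoffs [1, 3] → best response Y (payoff 3)
  P2 vs B: payoffs [1, 0] → best response X (payoff 1)
Mutual best responses: (A,Y), (B,X) → Nash equilibria.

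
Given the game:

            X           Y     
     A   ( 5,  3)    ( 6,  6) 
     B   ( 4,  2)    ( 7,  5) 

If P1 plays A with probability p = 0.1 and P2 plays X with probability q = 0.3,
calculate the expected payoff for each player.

E[P1] = 6.06, E[P2] = 4.2

Work:
E[P1] = p·q·π₁(A,X) + p·(1-q)·π₁(A,Y) + (1-p)·q·π₁(B,X) + (1-p)·(1-q)·π₁(B,Y)
= 0.1·0.3·5 + 0.1·0.7·6 + 0.9·0.3·4 + 0.9·0.7·7
= 6.06

E[P2] = 4.2 (similar calculation)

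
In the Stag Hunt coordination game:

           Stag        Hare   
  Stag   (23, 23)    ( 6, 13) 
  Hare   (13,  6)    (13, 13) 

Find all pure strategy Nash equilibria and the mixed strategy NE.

Pure NE: (Stag, Stag) and (Hare, Hare); Mixed NE: p = 0.4118, q = 0.4118

Work:
Check pure NE:
(Stag, Stag): (23, 23) - no unilateral deviation beneficial
(Hare, Hare): (13, 13) - no unilateral deviation beneficial
Mixed NE: P1 plays Stag with p = 0.4118, P2 plays Stag with q = 0.4118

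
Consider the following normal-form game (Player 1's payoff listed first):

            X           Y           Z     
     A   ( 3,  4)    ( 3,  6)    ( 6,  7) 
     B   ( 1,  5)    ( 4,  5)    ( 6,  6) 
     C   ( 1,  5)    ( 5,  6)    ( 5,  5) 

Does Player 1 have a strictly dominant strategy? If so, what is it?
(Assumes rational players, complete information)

No strictly dominant strategy exists for Player 1

Work:
A strategy strictly dominates another if it gives a strictly higher payoff against every opponent action. Compare each pair of P1's strategies column-by-column:
  A vs B: [3 vs 1, 3 vs 4, 6 vs 6] → A does not strictly dominate B (column Y: 3 ≤ 4)
  A vs C: [3 vs 1, 3 vs 5, 6 vs 5] → A does not strictly dominate C (column Y: 3 ≤ 5)
  B vs A: [1 vs 3, 4 vs 3, 6 vs 6] → B does not strictly dominate A (column X: 1 ≤ 3)
  B vs C: [1 vs 1, 4 vs 5, 6 vs 5] → B does not strictly dominate C (column X: 1 ≤ 1)
  C vs A: [1 vs 3, 5 vs 3, 5 vs 6] → C does not strictly dominate A (column X: 1 ≤ 3)
  C vs B: [1 vs 1, 5 vs 4, 5 vs 6] → C does not strictly dominate B (column X: 1 ≤ 1)
No single strategy strictly dominates all others → no strictly dominant strategy.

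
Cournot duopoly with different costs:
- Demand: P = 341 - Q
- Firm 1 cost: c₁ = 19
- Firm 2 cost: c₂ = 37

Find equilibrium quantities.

q₁* = 113.33, q₂* = 95.33

Work:
Reaction: q₁ = (341 - 19 - q₂)/2
Reaction: q₂ = (341 - 37 - q₁)/2
Solve simultaneously:
q₁* = (341 - 2×19 + 37)/3 = 113.33
q₂* = (341 - 2×37 + 19)/3 = 95.33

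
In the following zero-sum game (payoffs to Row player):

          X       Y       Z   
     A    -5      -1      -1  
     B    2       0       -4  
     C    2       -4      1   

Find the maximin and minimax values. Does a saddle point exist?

Maximin = -4, Minimax = 0, Saddle: False

Work:
Row minimums: [-5, -4, -4] → maximin = -4
Column maximums: [2, 0, 1] → minimax = 0
No saddle point (maximin ≠ minimax). Mixed strategy needed.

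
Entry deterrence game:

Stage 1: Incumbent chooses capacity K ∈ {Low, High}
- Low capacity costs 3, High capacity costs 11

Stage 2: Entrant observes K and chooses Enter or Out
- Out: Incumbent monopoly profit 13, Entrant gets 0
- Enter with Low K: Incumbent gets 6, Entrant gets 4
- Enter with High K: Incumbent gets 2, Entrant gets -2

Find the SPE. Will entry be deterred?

SPE: (Low, Enter|Low, Out|High); Entry not deterred. Incumbent net profit = 3, Entrant gets 4

Work:
After Low K: Entrant enters (4 > 0)
After High K: Entrant stays out (-2 < 0)
Incumbent: Low → 6−3=3, High → 13−11=2
Incumbent chooses Low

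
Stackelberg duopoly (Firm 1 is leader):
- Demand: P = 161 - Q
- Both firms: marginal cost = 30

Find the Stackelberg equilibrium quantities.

q₁* (leader) = 65.5, q₂* (follower) = 32.75

Work:
Follower's reaction: q₂ = (a - c - q₁)/2
Leader substitutes: π₁ = q₁·(a - q₁ - (a-c-q₁)/2 - c)
FOC: q₁* = (161 - 30)/2 = 65.50
Then: q₂* = (161 - 30 - 65.5)/2 = 32.75
Leader has first-mover advantage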